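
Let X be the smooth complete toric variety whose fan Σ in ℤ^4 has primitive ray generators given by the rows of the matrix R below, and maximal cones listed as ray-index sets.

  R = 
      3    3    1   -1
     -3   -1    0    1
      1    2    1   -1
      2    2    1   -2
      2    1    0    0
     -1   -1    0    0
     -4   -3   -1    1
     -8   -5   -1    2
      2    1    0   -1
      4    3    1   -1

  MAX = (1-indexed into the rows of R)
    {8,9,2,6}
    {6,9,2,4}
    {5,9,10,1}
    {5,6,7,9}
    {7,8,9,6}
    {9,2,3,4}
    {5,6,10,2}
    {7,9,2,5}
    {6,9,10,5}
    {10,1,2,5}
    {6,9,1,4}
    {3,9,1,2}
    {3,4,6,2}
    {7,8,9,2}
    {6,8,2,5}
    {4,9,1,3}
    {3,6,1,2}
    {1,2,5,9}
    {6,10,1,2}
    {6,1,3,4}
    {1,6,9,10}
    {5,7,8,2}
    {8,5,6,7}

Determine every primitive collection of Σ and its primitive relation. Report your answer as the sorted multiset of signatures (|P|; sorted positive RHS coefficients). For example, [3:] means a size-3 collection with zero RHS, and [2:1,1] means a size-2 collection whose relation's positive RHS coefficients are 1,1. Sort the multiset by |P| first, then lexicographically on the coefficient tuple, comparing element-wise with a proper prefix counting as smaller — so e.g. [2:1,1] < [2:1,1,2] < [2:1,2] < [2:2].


Primitive collections (20):

  • {7,10}:  v_{7} + v_{10} = 0 — sig = [2:]
  • {3,5}:  v_{3} + v_{5} = v_{1} — sig = [2:1]
  • {1,7}:  v_{1} + v_{7} = v_{2} + v_{9} — sig = [2:1,1]
  • {8,10}:  v_{8} + v_{10} = v_{2} + v_{6} — sig = [2:1,1]
  • {4,5}:  v_{4} + v_{5} = v_{1} + v_{6} + v_{9} — sig = [2:1,1,1]
  • {1,8}:  v_{1} + v_{8} = 2·v_{2} + v_{6} + v_{9} — sig = [2:1,1,2]
  • {3,10}:  v_{3} + v_{10} = 2·v_{1} + v_{6} — sig = [2:1,2]
  • {3,7}:  v_{3} + v_{7} = 2·v_{2} + v_{6} + 2·v_{9} — sig = [2:1,2,2]
  • {4,10}:  v_{4} + v_{10} = 2·v_{1} + 2·v_{6} + v_{9} — sig = [2:1,2,2]
  • {3,8}:  v_{3} + v_{8} = 3·v_{2} + 2·v_{6} + 2·v_{9} — sig = [2:2,2,3]
  • {4,7}:  v_{4} + v_{7} = 2·v_{2} + 2·v_{6} + 3·v_{9} — sig = [2:2,2,3]
  • {4,8}:  v_{4} + v_{8} = 3·v_{2} + 3·v_{6} + 3·v_{9} — sig = [2:3,3,3]
  • {1,5,6}:  v_{1} + v_{5} + v_{6} = v_{10} — sig = [3:1]
  • {2,6,7}:  v_{2} + v_{6} + v_{7} = v_{8} — sig = [3:1]
  • {2,9,10}:  v_{2} + v_{9} + v_{10} = v_{1} — sig = [3:1]
  • {3,6,9}:  v_{3} + v_{6} + v_{9} = v_{4} — sig = [3:1]
  • {5,8,9}:  v_{5} + v_{8} + v_{9} = v_{7} — sig = [3:1]
  • {1,2,4}:  v_{1} + v_{2} + v_{4} = 2·v_{3} — sig = [3:2]
  • {2,5,6,9}:  v_{2} + v_{5} + v_{6} + v_{9} = 0 — sig = [4:]
  • {1,2,6,9}:  v_{1} + v_{2} + v_{6} + v_{9} = v_{3} — sig = [4:1]

Sorted signature multiset PRS(X):
[[2:], [2:1], [2:1,1], [2:1,1], [2:1,1,1], [2:1,1,2], [2:1,2], [2:1,2,2], [2:1,2,2], [2:2,2,3], [2:2,2,3], [2:3,3,3], [3:1], [3:1], [3:1], [3:1], [3:1], [3:2], [4:], [4:1]]


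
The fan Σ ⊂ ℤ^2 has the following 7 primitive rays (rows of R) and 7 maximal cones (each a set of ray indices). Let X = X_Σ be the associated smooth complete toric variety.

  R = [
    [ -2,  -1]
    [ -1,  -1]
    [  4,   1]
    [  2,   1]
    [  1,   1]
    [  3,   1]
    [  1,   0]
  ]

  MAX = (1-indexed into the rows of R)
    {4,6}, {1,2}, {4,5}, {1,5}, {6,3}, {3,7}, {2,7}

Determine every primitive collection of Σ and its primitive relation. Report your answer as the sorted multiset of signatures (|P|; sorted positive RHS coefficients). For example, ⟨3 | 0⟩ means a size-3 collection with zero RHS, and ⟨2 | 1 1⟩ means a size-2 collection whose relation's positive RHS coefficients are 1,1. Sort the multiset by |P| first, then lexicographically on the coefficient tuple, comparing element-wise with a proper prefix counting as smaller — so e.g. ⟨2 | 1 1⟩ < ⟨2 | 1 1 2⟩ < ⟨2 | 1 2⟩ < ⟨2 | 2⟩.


14 collections generate NE(X_Σ); each relation:

  • {1,4}:  v_{1} + v_{4} = 0 ; sig = ⟨2 | 0⟩
  • {2,5}:  v_{2} + v_{5} = 0 ; sig = ⟨2 | 0⟩
  • {1,6}:  v_{1} + v_{6} = v_{7} ; sig = ⟨2 | 1⟩
  • {1,7}:  v_{1} + v_{7} = v_{2} ; sig = ⟨2 | 1⟩
  • {2,4}:  v_{2} + v_{4} = v_{7} ; sig = ⟨2 | 1⟩
  • {4,7}:  v_{4} + v_{7} = v_{6} ; sig = ⟨2 | 1⟩
  • {5,7}:  v_{5} + v_{7} = v_{4} ; sig = ⟨2 | 1⟩
  • {6,7}:  v_{6} + v_{7} = v_{3} ; sig = ⟨2 | 1⟩
  • {3,5}:  v_{3} + v_{5} = v_{4} + v_{6} ; sig = ⟨2 | 1 1⟩
  • {1,3}:  v_{1} + v_{3} = 2·v_{7} ; sig = ⟨2 | 2⟩
  • {2,6}:  v_{2} + v_{6} = 2·v_{7} ; sig = ⟨2 | 2⟩
  • {3,4}:  v_{3} + v_{4} = 2·v_{6} ; sig = ⟨2 | 2⟩
  • {5,6}:  v_{5} + v_{6} = 2·v_{4} ; sig = ⟨2 | 2⟩
  • {2,3}:  v_{2} + v_{3} = 3·v_{7} ; sig = ⟨2 | 3⟩

Signatures (|P|; sorted positive RHS coefficients), sorted:
{ ⟨2 | 0⟩ ×2,  ⟨2 | 1⟩ ×6,  ⟨2 | 1 1⟩,  ⟨2 | 2⟩ ×4,  ⟨2 | 3⟩ }


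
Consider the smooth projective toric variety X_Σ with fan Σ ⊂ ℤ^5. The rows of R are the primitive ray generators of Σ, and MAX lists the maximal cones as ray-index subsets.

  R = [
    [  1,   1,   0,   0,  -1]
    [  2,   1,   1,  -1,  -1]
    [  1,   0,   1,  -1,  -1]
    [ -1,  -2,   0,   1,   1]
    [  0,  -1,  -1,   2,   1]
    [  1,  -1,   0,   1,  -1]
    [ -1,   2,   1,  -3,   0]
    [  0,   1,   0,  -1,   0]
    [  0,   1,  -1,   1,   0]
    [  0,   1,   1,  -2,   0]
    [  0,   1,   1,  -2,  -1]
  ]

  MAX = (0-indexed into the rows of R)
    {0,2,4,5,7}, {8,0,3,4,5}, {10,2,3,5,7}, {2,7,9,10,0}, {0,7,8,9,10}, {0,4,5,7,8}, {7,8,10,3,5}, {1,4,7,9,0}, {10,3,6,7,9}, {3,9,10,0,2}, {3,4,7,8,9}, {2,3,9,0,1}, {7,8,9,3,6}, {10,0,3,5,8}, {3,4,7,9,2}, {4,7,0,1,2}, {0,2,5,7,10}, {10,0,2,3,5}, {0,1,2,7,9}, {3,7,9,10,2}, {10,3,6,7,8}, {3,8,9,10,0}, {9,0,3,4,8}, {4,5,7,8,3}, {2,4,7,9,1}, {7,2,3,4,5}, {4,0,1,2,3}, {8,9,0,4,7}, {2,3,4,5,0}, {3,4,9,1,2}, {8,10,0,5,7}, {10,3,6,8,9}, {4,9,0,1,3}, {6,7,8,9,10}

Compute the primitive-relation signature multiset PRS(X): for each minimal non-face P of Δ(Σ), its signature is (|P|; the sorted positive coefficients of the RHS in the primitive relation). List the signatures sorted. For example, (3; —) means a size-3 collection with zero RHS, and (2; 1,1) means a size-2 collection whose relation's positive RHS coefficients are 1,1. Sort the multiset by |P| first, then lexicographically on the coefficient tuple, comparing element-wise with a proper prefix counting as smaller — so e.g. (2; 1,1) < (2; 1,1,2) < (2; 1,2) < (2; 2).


15 minimal non-faces of Δ(Σ) (on 11 rays):

  P = {4,10}:  v_{4} + v_{10} = 0  so sig = (2; —)
  P = {2,8}:  v_{2} + v_{8} = v_{0}  so sig = (2; 1)
  P = {5,6}:  v_{5} + v_{6} = v_{10}  so sig = (2; 1)
  P = {5,9}:  v_{5} + v_{9} = v_{2}  so sig = (2; 1)
  P = {2,6}:  v_{2} + v_{6} = v_{9} + v_{10}  so sig = (2; 1,1)
  P = {0,6}:  v_{0} + v_{6} = v_{8} + v_{9} + v_{10}  so sig = (2; 1,1,1)
  P = {1,10}:  v_{1} + v_{10} = v_{0} + v_{2} + v_{9}  so sig = (2; 1,1,1)
  P = {4,6}:  v_{4} + v_{6} = v_{3} + v_{7} + v_{8} + v_{9}  so sig = (2; 1,1,1,1)
  P = {1,5}:  v_{1} + v_{5} = v_{0} + 2·v_{2} + v_{4}  so sig = (2; 1,1,2)
  P = {1,8}:  v_{1} + v_{8} = 2·v_{0} + v_{4} + v_{9}  so sig = (2; 1,1,2)
  P = {1,6}:  v_{1} + v_{6} = v_{0} + 2·v_{9}  so sig = (2; 1,2)
  P = {0,3,7}:  v_{0} + v_{3} + v_{7} = 0  so sig = (3; —)
  P = {1,3,7}:  v_{1} + v_{3} + v_{7} = v_{2} + v_{4} + v_{9}  so sig = (3; 1,1,1)
  P = {0,2,4,9}:  v_{0} + v_{2} + v_{4} + v_{9} = v_{1}  so sig = (4; 1)
  P = {3,7,8,9,10}:  v_{3} + v_{7} + v_{8} + v_{9} + v_{10} = v_{6}  so sig = (5; 1)

so the primitive-relation signature multiset is
{ (2; —),  (2; 1) ×3,  (2; 1,1),  (2; 1,1,1) ×2,  (2; 1,1,1,1),  (2; 1,1,2) ×2,  (2; 1,2),  (3; —),  (3; 1,1,1),  (4; 1),  (5; 1) }


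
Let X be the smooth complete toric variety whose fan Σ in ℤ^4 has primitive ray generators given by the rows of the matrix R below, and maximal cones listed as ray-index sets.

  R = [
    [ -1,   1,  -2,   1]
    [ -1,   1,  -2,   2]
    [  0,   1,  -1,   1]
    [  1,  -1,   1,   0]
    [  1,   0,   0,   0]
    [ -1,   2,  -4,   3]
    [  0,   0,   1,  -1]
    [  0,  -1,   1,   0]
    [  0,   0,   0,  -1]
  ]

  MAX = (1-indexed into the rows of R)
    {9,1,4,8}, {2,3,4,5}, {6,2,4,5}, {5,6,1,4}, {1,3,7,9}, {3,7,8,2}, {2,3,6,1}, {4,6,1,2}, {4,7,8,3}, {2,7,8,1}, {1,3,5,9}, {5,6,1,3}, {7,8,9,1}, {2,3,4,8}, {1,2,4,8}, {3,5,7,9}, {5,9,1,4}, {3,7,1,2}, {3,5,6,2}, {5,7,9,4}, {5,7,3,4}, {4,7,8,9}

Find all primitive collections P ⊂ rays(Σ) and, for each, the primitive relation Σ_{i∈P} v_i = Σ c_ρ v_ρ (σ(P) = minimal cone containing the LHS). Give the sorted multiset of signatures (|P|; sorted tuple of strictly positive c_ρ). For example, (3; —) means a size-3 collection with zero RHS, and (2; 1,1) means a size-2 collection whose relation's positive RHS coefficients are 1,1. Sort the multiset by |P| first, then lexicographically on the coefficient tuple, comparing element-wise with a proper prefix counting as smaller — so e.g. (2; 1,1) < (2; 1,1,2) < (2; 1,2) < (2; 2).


|primitive collections| = 15. Relations:

  {2,9}:  v_{2} + v_{9} = v_{1} — sig = (2; 1)
  {5,8}:  v_{5} + v_{8} = v_{4} — sig = (2; 1)
  {6,7}:  v_{6} + v_{7} = v_{1} + v_{3} — sig = (2; 1,1)
  {6,8}:  v_{6} + v_{8} = v_{1} + v_{2} + v_{4} — sig = (2; 1,1,1)
  {6,9}:  v_{6} + v_{9} = 2·v_{1} + v_{5} — sig = (2; 1,2)
  {1,4,7}:  v_{1} + v_{4} + v_{7} = 0 — sig = (3; —)
  {3,8,9}:  v_{3} + v_{8} + v_{9} = 0 — sig = (3; —)
  {1,2,5}:  v_{1} + v_{2} + v_{5} = v_{6} — sig = (3; 1)
  {1,3,8}:  v_{1} + v_{3} + v_{8} = v_{2} — sig = (3; 1)
  {2,5,7}:  v_{2} + v_{5} + v_{7} = v_{3} — sig = (3; 1)
  {3,4,9}:  v_{3} + v_{4} + v_{9} = v_{5} — sig = (3; 1)
  {1,3,4}:  v_{1} + v_{3} + v_{4} = v_{2} + v_{5} — sig = (3; 1,1)
  {1,5,7}:  v_{1} + v_{5} + v_{7} = v_{3} + v_{9} — sig = (3; 1,1)
  {2,4,7}:  v_{2} + v_{4} + v_{7} = v_{3} + v_{8} — sig = (3; 1,1)
  {3,4,6}:  v_{3} + v_{4} + v_{6} = 2·v_{2} + 2·v_{5} — sig = (3; 2,2)

Hence PRS(X_Σ) =
    (2; 1)
    (2; 1)
    (2; 1,1)
    (2; 1,1,1)
    (2; 1,2)
    (3; —)
    (3; —)
    (3; 1)
    (3; 1)
    (3; 1)
    (3; 1)
    (3; 1,1)
    (3; 1,1)
    (3; 1,1)
    (3; 2,2)


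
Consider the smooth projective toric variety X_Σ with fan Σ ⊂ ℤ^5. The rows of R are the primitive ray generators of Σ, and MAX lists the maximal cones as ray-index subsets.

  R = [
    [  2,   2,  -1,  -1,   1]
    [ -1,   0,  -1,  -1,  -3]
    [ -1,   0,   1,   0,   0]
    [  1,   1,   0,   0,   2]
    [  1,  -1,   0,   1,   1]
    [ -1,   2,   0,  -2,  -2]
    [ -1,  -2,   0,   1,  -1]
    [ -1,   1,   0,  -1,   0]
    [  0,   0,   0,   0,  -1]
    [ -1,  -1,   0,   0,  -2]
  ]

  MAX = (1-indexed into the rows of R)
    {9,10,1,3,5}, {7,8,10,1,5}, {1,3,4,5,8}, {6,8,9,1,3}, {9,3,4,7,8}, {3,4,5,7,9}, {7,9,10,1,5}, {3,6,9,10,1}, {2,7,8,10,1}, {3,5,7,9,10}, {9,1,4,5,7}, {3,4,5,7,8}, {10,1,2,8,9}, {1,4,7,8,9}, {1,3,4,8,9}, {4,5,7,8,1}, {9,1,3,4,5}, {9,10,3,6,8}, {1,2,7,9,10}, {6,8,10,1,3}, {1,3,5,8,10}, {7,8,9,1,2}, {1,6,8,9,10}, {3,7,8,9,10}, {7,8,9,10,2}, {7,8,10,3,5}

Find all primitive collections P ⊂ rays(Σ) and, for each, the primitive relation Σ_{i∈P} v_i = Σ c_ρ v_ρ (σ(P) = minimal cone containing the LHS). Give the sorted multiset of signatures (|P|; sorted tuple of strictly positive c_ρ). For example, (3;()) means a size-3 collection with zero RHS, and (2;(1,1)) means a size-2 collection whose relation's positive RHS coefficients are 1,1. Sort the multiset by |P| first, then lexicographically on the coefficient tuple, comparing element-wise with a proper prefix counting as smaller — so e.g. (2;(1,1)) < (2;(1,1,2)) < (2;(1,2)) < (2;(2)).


The 12 primitive collections of Σ (r=10, n=5):

  P = {4,10}:  v_{4} + v_{10} = 0  so sig = (2;())
  P = {2,3}:  v_{2} + v_{3} = v_{8} + v_{9} + v_{10}  so sig = (2;(1,1,1))
  P = {2,5}:  v_{2} + v_{5} = v_{1} + v_{7} + v_{10}  so sig = (2;(1,1,1))
  P = {5,6}:  v_{5} + v_{6} = v_{1} + v_{3} + v_{10}  so sig = (2;(1,1,1))
  P = {6,7}:  v_{6} + v_{7} = v_{8} + v_{9} + v_{10}  so sig = (2;(1,1,1))
  P = {2,4}:  v_{2} + v_{4} = v_{1} + v_{7} + v_{8} + v_{9}  so sig = (2;(1,1,1,1))
  P = {4,6}:  v_{4} + v_{6} = v_{1} + v_{3} + v_{8} + v_{9}  so sig = (2;(1,1,1,1))
  P = {2,6}:  v_{2} + v_{6} = v_{1} + 2·v_{8} + 2·v_{9} + 2·v_{10}  so sig = (2;(1,2,2,2))
  P = {1,3,7}:  v_{1} + v_{3} + v_{7} = 0  so sig = (3;())
  P = {5,8,9}:  v_{5} + v_{8} + v_{9} = 0  so sig = (3;())
  P = {1,3,8,9,10}:  v_{1} + v_{3} + v_{8} + v_{9} + v_{10} = v_{6}  so sig = (5;(1))
  P = {1,7,8,9,10}:  v_{1} + v_{7} + v_{8} + v_{9} + v_{10} = v_{2}  so sig = (5;(1))

Hence PRS(X_Σ) =
    (2;())
    (2;(1,1,1))
    (2;(1,1,1))
    (2;(1,1,1))
    (2;(1,1,1))
    (2;(1,1,1,1))
    (2;(1,1,1,1))
    (2;(1,2,2,2))
    (3;())
    (3;())
    (5;(1))
    (5;(1))


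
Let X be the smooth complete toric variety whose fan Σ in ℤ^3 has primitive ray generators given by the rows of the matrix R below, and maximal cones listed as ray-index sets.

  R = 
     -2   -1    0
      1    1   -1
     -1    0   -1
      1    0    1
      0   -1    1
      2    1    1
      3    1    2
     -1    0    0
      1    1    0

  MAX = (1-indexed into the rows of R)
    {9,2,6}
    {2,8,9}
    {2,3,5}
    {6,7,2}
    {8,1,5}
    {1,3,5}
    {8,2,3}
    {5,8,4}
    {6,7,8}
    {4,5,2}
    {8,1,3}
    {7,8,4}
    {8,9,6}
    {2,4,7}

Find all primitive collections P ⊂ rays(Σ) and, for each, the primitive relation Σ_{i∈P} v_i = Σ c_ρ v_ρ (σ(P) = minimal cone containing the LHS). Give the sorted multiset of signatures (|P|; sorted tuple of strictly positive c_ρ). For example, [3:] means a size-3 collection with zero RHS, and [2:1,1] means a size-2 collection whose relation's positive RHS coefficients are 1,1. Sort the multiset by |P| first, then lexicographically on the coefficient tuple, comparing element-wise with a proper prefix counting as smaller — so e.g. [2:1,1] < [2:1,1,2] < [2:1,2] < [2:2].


The 20 primitive collections of Σ (r=9, n=3):

  {3,4}:  v_{3} + v_{4} = 0  ⟹  sig = [2:]
  {1,2}:  v_{1} + v_{2} = v_{3}  ⟹  sig = [2:1]
  {1,9}:  v_{1} + v_{9} = v_{8}  ⟹  sig = [2:1]
  {3,6}:  v_{3} + v_{6} = v_{9}  ⟹  sig = [2:1]
  {3,7}:  v_{3} + v_{7} = v_{6}  ⟹  sig = [2:1]
  {4,6}:  v_{4} + v_{6} = v_{7}  ⟹  sig = [2:1]
  {4,9}:  v_{4} + v_{9} = v_{6}  ⟹  sig = [2:1]
  {5,9}:  v_{5} + v_{9} = v_{4}  ⟹  sig = [2:1]
  {1,4}:  v_{1} + v_{4} = v_{5} + v_{8}  ⟹  sig = [2:1,1]
  {1,6}:  v_{1} + v_{6} = v_{4} + v_{8}  ⟹  sig = [2:1,1]
  {3,9}:  v_{3} + v_{9} = v_{2} + v_{8}  ⟹  sig = [2:1,1]
  {1,7}:  v_{1} + v_{7} = 2·v_{4} + v_{8}  ⟹  sig = [2:1,2]
  {5,6}:  v_{5} + v_{6} = 2·v_{4}  ⟹  sig = [2:2]
  {7,9}:  v_{7} + v_{9} = 2·v_{6}  ⟹  sig = [2:2]
  {5,7}:  v_{5} + v_{7} = 3·v_{4}  ⟹  sig = [2:3]
  {2,5,8}:  v_{2} + v_{5} + v_{8} = 0  ⟹  sig = [3:]
  {2,4,8}:  v_{2} + v_{4} + v_{8} = v_{9}  ⟹  sig = [3:1]
  {3,5,8}:  v_{3} + v_{5} + v_{8} = v_{1}  ⟹  sig = [3:1]
  {2,7,8}:  v_{2} + v_{7} + v_{8} = v_{6} + v_{9}  ⟹  sig = [3:1,1]
  {2,6,8}:  v_{2} + v_{6} + v_{8} = 2·v_{9}  ⟹  sig = [3:2]

Hence PRS(X_Σ) =
    |P|=2: 15 collections, coeffs (), (1), (1), (1), (1), (1), (1), (1), (1,1), (1,1), (1,1), (1,2), (2), (2), (3)
    |P|=3: 5 collections, coeffs (), (1), (1), (1,1), (2)


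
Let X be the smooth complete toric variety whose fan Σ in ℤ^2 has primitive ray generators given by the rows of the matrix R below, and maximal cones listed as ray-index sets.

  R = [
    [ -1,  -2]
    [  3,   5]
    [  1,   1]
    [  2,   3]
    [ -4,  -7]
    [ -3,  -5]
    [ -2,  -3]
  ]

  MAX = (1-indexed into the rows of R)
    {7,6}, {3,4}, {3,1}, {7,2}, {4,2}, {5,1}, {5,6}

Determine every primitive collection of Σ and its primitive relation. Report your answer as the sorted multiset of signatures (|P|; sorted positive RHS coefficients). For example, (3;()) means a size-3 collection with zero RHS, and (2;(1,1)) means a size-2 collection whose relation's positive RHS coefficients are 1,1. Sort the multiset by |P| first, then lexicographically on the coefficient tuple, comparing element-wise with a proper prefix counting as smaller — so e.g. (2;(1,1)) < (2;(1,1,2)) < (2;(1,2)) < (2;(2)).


Δ(Σ) — 7 vertices, 14 min non-faces:

  P = {2,6}:  v_{2} + v_{6} = 0 — sig = (2;())
  P = {4,7}:  v_{4} + v_{7} = 0 — sig = (2;())
  P = {1,2}:  v_{1} + v_{2} = v_{4} — sig = (2;(1))
  P = {1,4}:  v_{1} + v_{4} = v_{3} — sig = (2;(1))
  P = {1,6}:  v_{1} + v_{6} = v_{5} — sig = (2;(1))
  P = {1,7}:  v_{1} + v_{7} = v_{6} — sig = (2;(1))
  P = {2,5}:  v_{2} + v_{5} = v_{1} — sig = (2;(1))
  P = {3,7}:  v_{3} + v_{7} = v_{1} — sig = (2;(1))
  P = {4,6}:  v_{4} + v_{6} = v_{1} — sig = (2;(1))
  P = {2,3}:  v_{2} + v_{3} = 2·v_{4} — sig = (2;(2))
  P = {3,6}:  v_{3} + v_{6} = 2·v_{1} — sig = (2;(2))
  P = {4,5}:  v_{4} + v_{5} = 2·v_{1} — sig = (2;(2))
  P = {5,7}:  v_{5} + v_{7} = 2·v_{6} — sig = (2;(2))
  P = {3,5}:  v_{3} + v_{5} = 3·v_{1} — sig = (2;(3))

Signatures (|P|; sorted positive RHS coefficients), sorted:
{ (2;()) ×2,  (2;(1)) ×7,  (2;(2)) ×4,  (2;(3)) }


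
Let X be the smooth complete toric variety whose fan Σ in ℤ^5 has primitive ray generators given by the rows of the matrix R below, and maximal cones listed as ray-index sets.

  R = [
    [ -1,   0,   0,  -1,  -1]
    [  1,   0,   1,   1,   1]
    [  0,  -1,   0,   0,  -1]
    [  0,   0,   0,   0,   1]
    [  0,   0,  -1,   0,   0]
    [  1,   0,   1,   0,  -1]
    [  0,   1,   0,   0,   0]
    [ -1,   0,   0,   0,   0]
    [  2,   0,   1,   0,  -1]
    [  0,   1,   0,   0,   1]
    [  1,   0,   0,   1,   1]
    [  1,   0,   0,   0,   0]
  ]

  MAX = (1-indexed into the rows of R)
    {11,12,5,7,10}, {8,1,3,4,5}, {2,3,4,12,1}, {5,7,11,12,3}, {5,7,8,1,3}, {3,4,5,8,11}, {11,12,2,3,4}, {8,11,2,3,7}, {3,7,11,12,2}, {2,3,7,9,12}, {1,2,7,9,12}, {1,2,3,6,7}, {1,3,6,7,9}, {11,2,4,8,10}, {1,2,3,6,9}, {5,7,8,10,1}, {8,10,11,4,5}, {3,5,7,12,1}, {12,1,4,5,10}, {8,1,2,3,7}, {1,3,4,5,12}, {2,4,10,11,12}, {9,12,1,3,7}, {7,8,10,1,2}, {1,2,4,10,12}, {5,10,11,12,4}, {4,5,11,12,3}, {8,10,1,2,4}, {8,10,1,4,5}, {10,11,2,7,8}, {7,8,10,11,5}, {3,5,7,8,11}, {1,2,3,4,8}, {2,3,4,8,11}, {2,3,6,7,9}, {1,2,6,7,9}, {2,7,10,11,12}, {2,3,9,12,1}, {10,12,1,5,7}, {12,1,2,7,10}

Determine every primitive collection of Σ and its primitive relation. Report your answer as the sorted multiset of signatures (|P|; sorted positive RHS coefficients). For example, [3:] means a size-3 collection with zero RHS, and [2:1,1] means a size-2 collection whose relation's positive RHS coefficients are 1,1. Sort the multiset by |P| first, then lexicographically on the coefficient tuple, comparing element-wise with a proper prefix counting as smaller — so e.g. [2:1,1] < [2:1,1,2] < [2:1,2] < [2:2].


Primitive collections (18):

  P = {1,11}:  v_{1} + v_{11} = 0  →  sig = [2:]
  P = {3,10}:  v_{3} + v_{10} = 0  →  sig = [2:]
  P = {8,12}:  v_{8} + v_{12} = 0  →  sig = [2:]
  P = {2,5}:  v_{2} + v_{5} = v_{11}  →  sig = [2:1]
  P = {4,7}:  v_{4} + v_{7} = v_{10}  →  sig = [2:1]
  P = {6,12}:  v_{6} + v_{12} = v_{9}  →  sig = [2:1]
  P = {8,9}:  v_{8} + v_{9} = v_{6}  →  sig = [2:1]
  P = {4,6}:  v_{4} + v_{6} = v_{1} + v_{2} + v_{12}  →  sig = [2:1,1,1]
  P = {5,6}:  v_{5} + v_{6} = v_{3} + v_{7} + v_{12}  →  sig = [2:1,1,1]
  P = {6,8}:  v_{6} + v_{8} = v_{1} + v_{2} + v_{3} + v_{7}  →  sig = [2:1,1,1,1]
  P = {6,10}:  v_{6} + v_{10} = v_{1} + v_{2} + v_{7} + v_{12}  →  sig = [2:1,1,1,1]
  P = {6,11}:  v_{6} + v_{11} = v_{2} + v_{3} + v_{7} + v_{12}  →  sig = [2:1,1,1,1]
  P = {9,10}:  v_{9} + v_{10} = v_{1} + v_{2} + v_{7} + 2·v_{12}  →  sig = [2:1,1,1,2]
  P = {9,11}:  v_{9} + v_{11} = v_{2} + v_{3} + v_{7} + 2·v_{12}  →  sig = [2:1,1,1,2]
  P = {4,9}:  v_{4} + v_{9} = v_{1} + v_{2} + 2·v_{12}  →  sig = [2:1,1,2]
  P = {5,9}:  v_{5} + v_{9} = v_{3} + v_{7} + 2·v_{12}  →  sig = [2:1,1,2]
  P = {1,2,3,7,12}:  v_{1} + v_{2} + v_{3} + v_{7} + v_{12} = v_{6}  →  sig = [5:1]
  P = {1,2,3,7,9}:  v_{1} + v_{2} + v_{3} + v_{7} + v_{9} = 2·v_{6}  →  sig = [5:2]

so the primitive-relation signature multiset is
[[2:], [2:], [2:], [2:1], [2:1], [2:1], [2:1], [2:1,1,1], [2:1,1,1], [2:1,1,1,1], [2:1,1,1,1], [2:1,1,1,1], [2:1,1,1,2], [2:1,1,1,2], [2:1,1,2], [2:1,1,2], [5:1], [5:2]]


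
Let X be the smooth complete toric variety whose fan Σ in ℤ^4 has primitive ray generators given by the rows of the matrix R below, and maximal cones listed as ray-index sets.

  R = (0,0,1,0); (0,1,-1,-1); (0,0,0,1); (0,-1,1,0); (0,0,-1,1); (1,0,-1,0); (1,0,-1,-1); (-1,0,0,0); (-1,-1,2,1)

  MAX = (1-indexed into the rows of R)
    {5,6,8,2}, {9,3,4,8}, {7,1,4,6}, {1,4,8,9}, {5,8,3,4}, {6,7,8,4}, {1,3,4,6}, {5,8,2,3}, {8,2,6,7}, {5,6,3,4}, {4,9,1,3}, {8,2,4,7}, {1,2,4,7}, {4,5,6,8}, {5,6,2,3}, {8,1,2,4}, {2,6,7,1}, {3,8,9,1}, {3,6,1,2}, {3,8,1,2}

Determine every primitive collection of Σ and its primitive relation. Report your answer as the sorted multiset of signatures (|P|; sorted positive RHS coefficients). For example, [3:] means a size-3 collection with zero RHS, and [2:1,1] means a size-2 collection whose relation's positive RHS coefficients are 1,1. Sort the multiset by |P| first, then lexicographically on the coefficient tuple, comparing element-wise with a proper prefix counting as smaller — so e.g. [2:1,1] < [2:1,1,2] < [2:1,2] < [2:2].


Primitive collections (14):

  • {1,5}:  v_{1} + v_{5} = v_{3} — sig = [2:1]
  • {3,7}:  v_{3} + v_{7} = v_{6} — sig = [2:1]
  • {7,9}:  v_{7} + v_{9} = v_{4} — sig = [2:1]
  • {2,9}:  v_{2} + v_{9} = v_{1} + v_{8} — sig = [2:1,1]
  • {6,9}:  v_{6} + v_{9} = v_{3} + v_{4} — sig = [2:1,1]
  • {5,9}:  v_{5} + v_{9} = 2·v_{3} + v_{4} + v_{8} — sig = [2:1,1,2]
  • {5,7}:  v_{5} + v_{7} = 2·v_{6} + v_{8} — sig = [2:1,2]
  • {1,6,8}:  v_{1} + v_{6} + v_{8} = 0 — sig = [3:]
  • {2,3,4}:  v_{2} + v_{3} + v_{4} = 0 — sig = [3:]
  • {2,4,6}:  v_{2} + v_{4} + v_{6} = v_{7} — sig = [3:1]
  • {3,6,8}:  v_{3} + v_{6} + v_{8} = v_{5} — sig = [3:1]
  • {1,7,8}:  v_{1} + v_{7} + v_{8} = v_{2} + v_{4} — sig = [3:1,1]
  • {2,4,5}:  v_{2} + v_{4} + v_{5} = v_{6} + v_{8} — sig = [3:1,1]
  • {1,3,4,8}:  v_{1} + v_{3} + v_{4} + v_{8} = v_{9} — sig = [4:1]

Signatures (|P|; sorted positive RHS coefficients), sorted:
[[2:1], [2:1], [2:1], [2:1,1], [2:1,1], [2:1,1,2], [2:1,2], [3:], [3:], [3:1], [3:1], [3:1,1], [3:1,1], [4:1]]


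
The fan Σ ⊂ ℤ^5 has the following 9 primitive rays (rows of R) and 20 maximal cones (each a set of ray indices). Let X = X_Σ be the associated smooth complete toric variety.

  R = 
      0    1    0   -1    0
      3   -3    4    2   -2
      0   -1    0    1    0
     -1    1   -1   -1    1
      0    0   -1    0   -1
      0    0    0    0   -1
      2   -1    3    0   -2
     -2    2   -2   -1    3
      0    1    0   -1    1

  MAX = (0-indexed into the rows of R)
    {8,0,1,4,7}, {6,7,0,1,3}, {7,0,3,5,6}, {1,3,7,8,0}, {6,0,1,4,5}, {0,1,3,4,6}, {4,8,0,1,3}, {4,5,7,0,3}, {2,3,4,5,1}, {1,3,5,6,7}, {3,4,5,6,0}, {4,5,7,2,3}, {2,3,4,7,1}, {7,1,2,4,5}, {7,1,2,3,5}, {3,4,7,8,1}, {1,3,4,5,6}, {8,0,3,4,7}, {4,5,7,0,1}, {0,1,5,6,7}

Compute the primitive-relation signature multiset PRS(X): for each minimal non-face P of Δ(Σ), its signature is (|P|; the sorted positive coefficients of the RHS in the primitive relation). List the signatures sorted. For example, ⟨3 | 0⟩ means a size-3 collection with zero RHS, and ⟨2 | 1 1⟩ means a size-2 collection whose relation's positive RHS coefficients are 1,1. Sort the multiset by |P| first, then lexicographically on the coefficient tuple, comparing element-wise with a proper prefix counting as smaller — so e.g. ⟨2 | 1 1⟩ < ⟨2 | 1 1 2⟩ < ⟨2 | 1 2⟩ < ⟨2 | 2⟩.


Δ(Σ) — 9 vertices, 9 min non-faces:

  • {0,2}:  v_{0} + v_{2} = 0  ⟹  sig = ⟨2 | 0⟩
  • {5,8}:  v_{5} + v_{8} = v_{0}  ⟹  sig = ⟨2 | 1⟩
  • {2,6}:  v_{2} + v_{6} = v_{1} + v_{3} + v_{5}  ⟹  sig = ⟨2 | 1 1 1⟩
  • {2,8}:  v_{2} + v_{8} = v_{1} + v_{3} + v_{4} + v_{7}  ⟹  sig = ⟨2 | 1 1 1 1⟩
  • {6,8}:  v_{6} + v_{8} = 2·v_{0} + v_{1} + v_{3}  ⟹  sig = ⟨2 | 1 1 2⟩
  • {4,6,7}:  v_{4} + v_{6} + v_{7} = v_{0}  ⟹  sig = ⟨3 | 1⟩
  • {0,1,3,5}:  v_{0} + v_{1} + v_{3} + v_{5} = v_{6}  ⟹  sig = ⟨4 | 1⟩
  • {1,3,4,5,7}:  v_{1} + v_{3} + v_{4} + v_{5} + v_{7} = 0  ⟹  sig = ⟨5 | 0⟩
  • {0,1,3,4,7}:  v_{0} + v_{1} + v_{3} + v_{4} + v_{7} = v_{8}  ⟹  sig = ⟨5 | 1⟩

so the primitive-relation signature multiset is
    |P|=2: 5 collections, coeffs (), (1), (1,1,1), (1,1,1,1), (1,1,2)
    |P|=3: 1 collection, coeffs (1)
    |P|=4: 1 collection, coeffs (1)
    |P|=5: 2 collections, coeffs (), (1)


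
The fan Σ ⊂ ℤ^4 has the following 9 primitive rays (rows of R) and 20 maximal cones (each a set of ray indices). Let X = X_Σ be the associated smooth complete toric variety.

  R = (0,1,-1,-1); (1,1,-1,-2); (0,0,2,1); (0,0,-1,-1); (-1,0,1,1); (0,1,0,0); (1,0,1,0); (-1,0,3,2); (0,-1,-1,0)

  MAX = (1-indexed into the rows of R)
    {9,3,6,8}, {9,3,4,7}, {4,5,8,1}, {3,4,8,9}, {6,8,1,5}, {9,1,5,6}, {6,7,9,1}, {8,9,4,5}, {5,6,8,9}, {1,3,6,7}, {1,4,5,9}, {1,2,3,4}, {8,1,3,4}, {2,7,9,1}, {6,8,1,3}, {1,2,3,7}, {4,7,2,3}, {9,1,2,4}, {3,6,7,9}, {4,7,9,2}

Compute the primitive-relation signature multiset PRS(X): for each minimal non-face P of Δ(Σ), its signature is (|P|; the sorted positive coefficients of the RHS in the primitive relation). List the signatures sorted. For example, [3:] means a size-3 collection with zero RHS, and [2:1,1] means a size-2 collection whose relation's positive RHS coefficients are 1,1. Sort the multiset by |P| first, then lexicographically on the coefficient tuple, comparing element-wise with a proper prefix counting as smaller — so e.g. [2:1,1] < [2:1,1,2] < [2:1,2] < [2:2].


The 11 primitive collections of Σ (r=9, n=4):

  • {3,5}:  v_{3} + v_{5} = v_{8}  ⇒ sig = [2:1]
  • {4,6}:  v_{4} + v_{6} = v_{1}  ⇒ sig = [2:1]
  • {5,7}:  v_{5} + v_{7} = v_{3}  ⇒ sig = [2:1]
  • {2,5}:  v_{2} + v_{5} = v_{1} + v_{3} + v_{4}  ⇒ sig = [2:1,1,1]
  • {2,8}:  v_{2} + v_{8} = v_{1} + 2·v_{3} + v_{4}  ⇒ sig = [2:1,1,2]
  • {2,6}:  v_{2} + v_{6} = 2·v_{1} + v_{7}  ⇒ sig = [2:1,2]
  • {7,8}:  v_{7} + v_{8} = 2·v_{3}  ⇒ sig = [2:2]
  • {1,3,9}:  v_{1} + v_{3} + v_{9} = 0  ⇒ sig = [3:]
  • {1,4,7}:  v_{1} + v_{4} + v_{7} = v_{2}  ⇒ sig = [3:1]
  • {1,8,9}:  v_{1} + v_{8} + v_{9} = v_{5}  ⇒ sig = [3:1]
  • {2,3,9}:  v_{2} + v_{3} + v_{9} = v_{4} + v_{7}  ⇒ sig = [3:1,1]

Signatures (|P|; sorted positive RHS coefficients), sorted:
    [2:1]
    [2:1]
    [2:1]
    [2:1,1,1]
    [2:1,1,2]
    [2:1,2]
    [2:2]
    [3:]
    [3:1]
    [3:1]
    [3:1,1]


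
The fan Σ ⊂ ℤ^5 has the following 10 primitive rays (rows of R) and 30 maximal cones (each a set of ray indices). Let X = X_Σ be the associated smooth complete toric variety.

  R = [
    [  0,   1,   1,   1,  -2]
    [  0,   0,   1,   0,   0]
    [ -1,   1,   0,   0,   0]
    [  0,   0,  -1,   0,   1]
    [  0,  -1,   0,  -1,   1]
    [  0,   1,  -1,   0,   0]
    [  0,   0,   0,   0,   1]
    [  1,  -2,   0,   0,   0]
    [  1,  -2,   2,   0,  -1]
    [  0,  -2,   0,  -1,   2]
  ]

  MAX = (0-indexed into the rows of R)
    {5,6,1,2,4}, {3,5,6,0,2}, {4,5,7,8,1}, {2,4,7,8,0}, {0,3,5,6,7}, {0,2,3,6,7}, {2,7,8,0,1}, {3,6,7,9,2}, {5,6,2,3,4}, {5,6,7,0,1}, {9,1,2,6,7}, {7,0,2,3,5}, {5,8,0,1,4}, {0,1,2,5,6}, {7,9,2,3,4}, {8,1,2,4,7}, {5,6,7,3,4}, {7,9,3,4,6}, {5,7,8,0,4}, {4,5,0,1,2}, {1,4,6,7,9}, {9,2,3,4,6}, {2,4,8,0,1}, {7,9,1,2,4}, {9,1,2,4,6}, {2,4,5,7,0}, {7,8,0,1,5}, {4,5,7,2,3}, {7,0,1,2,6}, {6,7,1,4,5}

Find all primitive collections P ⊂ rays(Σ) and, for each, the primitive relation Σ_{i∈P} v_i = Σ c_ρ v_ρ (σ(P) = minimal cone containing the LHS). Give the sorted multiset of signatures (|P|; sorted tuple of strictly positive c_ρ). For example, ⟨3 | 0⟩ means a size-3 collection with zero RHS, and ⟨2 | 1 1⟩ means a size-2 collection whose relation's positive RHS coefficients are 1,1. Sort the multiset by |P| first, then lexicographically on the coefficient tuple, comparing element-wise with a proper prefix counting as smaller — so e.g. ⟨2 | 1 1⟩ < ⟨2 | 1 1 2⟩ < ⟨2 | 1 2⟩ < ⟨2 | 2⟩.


|primitive collections| = 13. Relations:

  {1,3}:  v_{1} + v_{3} = v_{6} ; sig = ⟨2 | 1⟩
  {3,8}:  v_{3} + v_{8} = v_{1} + v_{7} ; sig = ⟨2 | 1 1⟩
  {5,9}:  v_{5} + v_{9} = v_{3} + v_{4} ; sig = ⟨2 | 1 1⟩
  {0,9}:  v_{0} + v_{9} = v_{1} + v_{2} + v_{7} ; sig = ⟨2 | 1 1 1⟩
  {8,9}:  v_{8} + v_{9} = 2·v_{1} + v_{2} + v_{4} + 2·v_{7} ; sig = ⟨2 | 1 1 2 2⟩
  {6,8}:  v_{6} + v_{8} = 2·v_{1} + v_{7} ; sig = ⟨2 | 1 2⟩
  {0,3,4}:  v_{0} + v_{3} + v_{4} = 0 ; sig = ⟨3 | 0⟩
  {0,4,6}:  v_{0} + v_{4} + v_{6} = v_{1} ; sig = ⟨3 | 1⟩
  {2,5,8}:  v_{2} + v_{5} + v_{8} = v_{0} + v_{4} ; sig = ⟨3 | 1 1⟩
  {1,2,5,7}:  v_{1} + v_{2} + v_{5} + v_{7} = 0 ; sig = ⟨4 | 0⟩
  {0,1,4,7}:  v_{0} + v_{1} + v_{4} + v_{7} = v_{8} ; sig = ⟨4 | 1⟩
  {2,4,6,7}:  v_{2} + v_{4} + v_{6} + v_{7} = v_{9} ; sig = ⟨4 | 1⟩
  {2,5,6,7}:  v_{2} + v_{5} + v_{6} + v_{7} = v_{3} ; sig = ⟨4 | 1⟩

Hence PRS(X_Σ) =
[⟨2 | 1⟩, ⟨2 | 1 1⟩, ⟨2 | 1 1⟩, ⟨2 | 1 1 1⟩, ⟨2 | 1 1 2 2⟩, ⟨2 | 1 2⟩, ⟨3 | 0⟩, ⟨3 | 1⟩, ⟨3 | 1 1⟩, ⟨4 | 0⟩, ⟨4 | 1⟩, ⟨4 | 1⟩, ⟨4 | 1⟩]


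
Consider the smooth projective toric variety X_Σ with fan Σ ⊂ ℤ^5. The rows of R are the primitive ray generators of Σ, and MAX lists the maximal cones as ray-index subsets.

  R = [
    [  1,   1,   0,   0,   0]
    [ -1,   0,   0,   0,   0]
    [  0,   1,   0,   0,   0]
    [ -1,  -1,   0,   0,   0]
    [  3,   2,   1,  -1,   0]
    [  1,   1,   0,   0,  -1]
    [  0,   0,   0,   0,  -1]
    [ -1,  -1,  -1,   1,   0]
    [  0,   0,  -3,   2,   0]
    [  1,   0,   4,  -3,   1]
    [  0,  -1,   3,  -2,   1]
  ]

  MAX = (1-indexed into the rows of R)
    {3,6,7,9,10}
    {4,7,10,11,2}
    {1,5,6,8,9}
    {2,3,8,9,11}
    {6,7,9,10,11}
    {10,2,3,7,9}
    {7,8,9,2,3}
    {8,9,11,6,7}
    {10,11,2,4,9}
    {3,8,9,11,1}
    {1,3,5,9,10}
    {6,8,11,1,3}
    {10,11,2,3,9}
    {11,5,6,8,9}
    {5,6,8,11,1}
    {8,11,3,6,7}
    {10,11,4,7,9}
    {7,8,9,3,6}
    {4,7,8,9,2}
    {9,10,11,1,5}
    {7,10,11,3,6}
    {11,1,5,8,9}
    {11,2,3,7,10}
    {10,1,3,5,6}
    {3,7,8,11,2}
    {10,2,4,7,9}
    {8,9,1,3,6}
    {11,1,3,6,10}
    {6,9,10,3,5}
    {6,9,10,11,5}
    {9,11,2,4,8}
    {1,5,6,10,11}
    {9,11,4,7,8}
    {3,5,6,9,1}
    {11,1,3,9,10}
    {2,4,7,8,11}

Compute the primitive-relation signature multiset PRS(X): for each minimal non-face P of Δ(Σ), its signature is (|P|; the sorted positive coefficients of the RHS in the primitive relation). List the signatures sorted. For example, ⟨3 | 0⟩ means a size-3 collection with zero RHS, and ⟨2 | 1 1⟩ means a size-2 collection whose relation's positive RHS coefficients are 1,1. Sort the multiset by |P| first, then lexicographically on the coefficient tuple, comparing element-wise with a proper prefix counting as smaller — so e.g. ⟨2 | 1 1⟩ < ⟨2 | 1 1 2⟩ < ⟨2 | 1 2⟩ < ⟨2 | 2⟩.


|primitive collections| = 17. Relations:

  {1,4}:  v_{1} + v_{4} = 0 ; sig = ⟨2 | 0⟩
  {1,2}:  v_{1} + v_{2} = v_{3} ; sig = ⟨2 | 1⟩
  {1,7}:  v_{1} + v_{7} = v_{6} ; sig = ⟨2 | 1⟩
  {3,4}:  v_{3} + v_{4} = v_{2} ; sig = ⟨2 | 1⟩
  {4,6}:  v_{4} + v_{6} = v_{7} ; sig = ⟨2 | 1⟩
  {8,10}:  v_{8} + v_{10} = v_{11} ; sig = ⟨2 | 1⟩
  {2,6}:  v_{2} + v_{6} = v_{3} + v_{7} ; sig = ⟨2 | 1 1⟩
  {4,5}:  v_{4} + v_{5} = v_{6} + v_{9} + v_{10} ; sig = ⟨2 | 1 1 1⟩
  {2,5}:  v_{2} + v_{5} = v_{3} + v_{6} + v_{9} + v_{10} ; sig = ⟨2 | 1 1 1 1⟩
  {5,7}:  v_{5} + v_{7} = 2·v_{6} + v_{9} + v_{10} ; sig = ⟨2 | 1 1 2⟩
  {3,5,11}:  v_{3} + v_{5} + v_{11} = 2·v_{1} + v_{10} ; sig = ⟨3 | 1 2⟩
  {3,5,8}:  v_{3} + v_{5} + v_{8} = 2·v_{1} ; sig = ⟨3 | 2⟩
  {3,7,9,11}:  v_{3} + v_{7} + v_{9} + v_{11} = 0 ; sig = ⟨4 | 0⟩
  {1,6,9,10}:  v_{1} + v_{6} + v_{9} + v_{10} = v_{5} ; sig = ⟨4 | 1⟩
  {2,7,9,11}:  v_{2} + v_{7} + v_{9} + v_{11} = v_{4} ; sig = ⟨4 | 1⟩
  {3,6,9,11}:  v_{3} + v_{6} + v_{9} + v_{11} = v_{1} ; sig = ⟨4 | 1⟩
  {1,6,9,11}:  v_{1} + v_{6} + v_{9} + v_{11} = v_{5} + v_{8} ; sig = ⟨4 | 1 1⟩

Hence PRS(X_Σ) =
    |P|=2: 10 collections, coeffs (), (1), (1), (1), (1), (1), (1,1), (1,1,1), (1,1,1,1), (1,1,2)
    |P|=3: 2 collections, coeffs (1,2), (2)
    |P|=4: 5 collections, coeffs (), (1), (1), (1), (1,1)


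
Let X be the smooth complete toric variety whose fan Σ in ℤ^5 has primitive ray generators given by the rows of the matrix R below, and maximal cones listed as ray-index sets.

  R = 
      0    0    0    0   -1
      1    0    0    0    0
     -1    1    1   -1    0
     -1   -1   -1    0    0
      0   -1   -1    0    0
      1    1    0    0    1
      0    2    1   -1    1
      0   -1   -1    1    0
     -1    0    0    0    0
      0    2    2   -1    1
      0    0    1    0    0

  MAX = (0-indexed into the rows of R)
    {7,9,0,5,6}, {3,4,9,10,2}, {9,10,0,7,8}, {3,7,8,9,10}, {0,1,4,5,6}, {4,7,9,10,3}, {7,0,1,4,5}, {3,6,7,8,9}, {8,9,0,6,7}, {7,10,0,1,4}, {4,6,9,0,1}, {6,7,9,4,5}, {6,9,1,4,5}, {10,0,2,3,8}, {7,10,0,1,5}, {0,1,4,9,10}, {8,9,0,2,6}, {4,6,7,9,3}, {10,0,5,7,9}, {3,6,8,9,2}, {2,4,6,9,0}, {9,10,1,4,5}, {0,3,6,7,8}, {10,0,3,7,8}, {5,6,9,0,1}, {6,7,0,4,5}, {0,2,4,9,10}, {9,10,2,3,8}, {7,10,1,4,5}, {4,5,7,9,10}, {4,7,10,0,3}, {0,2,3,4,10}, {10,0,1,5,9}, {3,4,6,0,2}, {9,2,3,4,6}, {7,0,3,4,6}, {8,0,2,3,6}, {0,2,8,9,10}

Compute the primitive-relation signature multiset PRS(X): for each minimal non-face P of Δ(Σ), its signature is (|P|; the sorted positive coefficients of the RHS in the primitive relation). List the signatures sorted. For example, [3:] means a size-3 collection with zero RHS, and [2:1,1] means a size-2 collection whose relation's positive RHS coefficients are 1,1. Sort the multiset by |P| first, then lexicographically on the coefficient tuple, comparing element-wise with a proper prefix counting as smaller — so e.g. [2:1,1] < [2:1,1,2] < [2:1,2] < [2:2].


Δ(Σ) — 11 vertices, 15 min non-faces:

  P = {1,8}:  v_{1} + v_{8} = 0  →  sig = [2:]
  P = {1,3}:  v_{1} + v_{3} = v_{4}  →  sig = [2:1]
  P = {2,5}:  v_{2} + v_{5} = v_{6}  →  sig = [2:1]
  P = {2,7}:  v_{2} + v_{7} = v_{8}  →  sig = [2:1]
  P = {4,8}:  v_{4} + v_{8} = v_{3}  →  sig = [2:1]
  P = {6,10}:  v_{6} + v_{10} = v_{9}  →  sig = [2:1]
  P = {5,8}:  v_{5} + v_{8} = v_{6} + v_{7}  →  sig = [2:1,1]
  P = {1,2}:  v_{1} + v_{2} = v_{0} + v_{4} + v_{9}  →  sig = [2:1,1,1]
  P = {3,5}:  v_{3} + v_{5} = v_{4} + v_{6} + v_{7}  →  sig = [2:1,1,1]
  P = {0,3,9}:  v_{0} + v_{3} + v_{9} = v_{2}  →  sig = [3:1]
  P = {1,6,7}:  v_{1} + v_{6} + v_{7} = v_{5}  →  sig = [3:1]
  P = {1,7,9}:  v_{1} + v_{7} + v_{9} = v_{5} + v_{10}  →  sig = [3:1,1]
  P = {0,4,7,9}:  v_{0} + v_{4} + v_{7} + v_{9} = 0  →  sig = [4:]
  P = {0,4,5,10}:  v_{0} + v_{4} + v_{5} + v_{10} = v_{1}  →  sig = [4:1]
  P = {0,4,5,9}:  v_{0} + v_{4} + v_{5} + v_{9} = v_{1} + v_{6}  →  sig = [4:1,1]

Signatures (|P|; sorted positive RHS coefficients), sorted:
{ [2:],  [2:1] ×5,  [2:1,1],  [2:1,1,1] ×2,  [3:1] ×2,  [3:1,1],  [4:],  [4:1],  [4:1,1] }


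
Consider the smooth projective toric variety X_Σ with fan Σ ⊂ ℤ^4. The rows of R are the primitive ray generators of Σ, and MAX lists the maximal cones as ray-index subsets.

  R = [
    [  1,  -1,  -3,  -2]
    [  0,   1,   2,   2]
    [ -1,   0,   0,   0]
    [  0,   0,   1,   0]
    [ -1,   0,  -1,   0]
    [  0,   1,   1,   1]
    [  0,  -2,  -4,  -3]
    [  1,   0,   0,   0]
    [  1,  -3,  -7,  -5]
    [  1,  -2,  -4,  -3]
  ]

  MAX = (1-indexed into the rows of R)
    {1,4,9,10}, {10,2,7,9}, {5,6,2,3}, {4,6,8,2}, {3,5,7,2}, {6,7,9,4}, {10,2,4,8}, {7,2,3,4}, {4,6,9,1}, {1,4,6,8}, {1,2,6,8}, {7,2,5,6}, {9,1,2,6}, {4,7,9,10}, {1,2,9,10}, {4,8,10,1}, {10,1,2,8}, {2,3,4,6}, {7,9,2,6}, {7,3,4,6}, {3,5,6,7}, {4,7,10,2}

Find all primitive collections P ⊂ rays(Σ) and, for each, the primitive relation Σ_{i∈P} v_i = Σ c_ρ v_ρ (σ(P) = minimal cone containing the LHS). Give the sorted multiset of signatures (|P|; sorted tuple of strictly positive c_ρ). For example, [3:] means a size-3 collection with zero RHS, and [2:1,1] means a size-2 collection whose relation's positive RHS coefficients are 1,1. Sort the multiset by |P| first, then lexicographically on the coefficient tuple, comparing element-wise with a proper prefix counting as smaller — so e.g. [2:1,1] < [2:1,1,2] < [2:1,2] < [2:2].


The 17 primitive collections of Σ (r=10, n=4):

  P={3,8}:  v_{3} + v_{8} = 0 ; sig = [2:]
  P={1,7}:  v_{1} + v_{7} = v_{9} ; sig = [2:1]
  P={3,10}:  v_{3} + v_{10} = v_{7} ; sig = [2:1]
  P={4,5}:  v_{4} + v_{5} = v_{3} ; sig = [2:1]
  P={6,10}:  v_{6} + v_{10} = v_{1} ; sig = [2:1]
  P={7,8}:  v_{7} + v_{8} = v_{10} ; sig = [2:1]
  P={1,3}:  v_{1} + v_{3} = v_{6} + v_{7} ; sig = [2:1,1]
  P={8,9}:  v_{8} + v_{9} = v_{1} + v_{10} ; sig = [2:1,1]
  P={5,8}:  v_{5} + v_{8} = v_{2} + v_{6} + v_{7} ; sig = [2:1,1,1]
  P={5,10}:  v_{5} + v_{10} = v_{2} + v_{6} + 2·v_{7} ; sig = [2:1,1,2]
  P={3,9}:  v_{3} + v_{9} = v_{6} + 2·v_{7} ; sig = [2:1,2]
  P={1,5}:  v_{1} + v_{5} = v_{2} + 2·v_{6} + 2·v_{7} ; sig = [2:1,2,2]
  P={5,9}:  v_{5} + v_{9} = v_{2} + 2·v_{6} + 3·v_{7} ; sig = [2:1,2,3]
  P={1,2,4}:  v_{1} + v_{2} + v_{4} = v_{8} ; sig = [3:1]
  P={2,4,9}:  v_{2} + v_{4} + v_{9} = v_{10} ; sig = [3:1]
  P={2,4,6,7}:  v_{2} + v_{4} + v_{6} + v_{7} = 0 ; sig = [4:]
  P={2,3,6,7}:  v_{2} + v_{3} + v_{6} + v_{7} = v_{5} ; sig = [4:1]

so the primitive-relation signature multiset is
[[2:], [2:1], [2:1], [2:1], [2:1], [2:1], [2:1,1], [2:1,1], [2:1,1,1], [2:1,1,2], [2:1,2], [2:1,2,2], [2:1,2,3], [3:1], [3:1], [4:], [4:1]]


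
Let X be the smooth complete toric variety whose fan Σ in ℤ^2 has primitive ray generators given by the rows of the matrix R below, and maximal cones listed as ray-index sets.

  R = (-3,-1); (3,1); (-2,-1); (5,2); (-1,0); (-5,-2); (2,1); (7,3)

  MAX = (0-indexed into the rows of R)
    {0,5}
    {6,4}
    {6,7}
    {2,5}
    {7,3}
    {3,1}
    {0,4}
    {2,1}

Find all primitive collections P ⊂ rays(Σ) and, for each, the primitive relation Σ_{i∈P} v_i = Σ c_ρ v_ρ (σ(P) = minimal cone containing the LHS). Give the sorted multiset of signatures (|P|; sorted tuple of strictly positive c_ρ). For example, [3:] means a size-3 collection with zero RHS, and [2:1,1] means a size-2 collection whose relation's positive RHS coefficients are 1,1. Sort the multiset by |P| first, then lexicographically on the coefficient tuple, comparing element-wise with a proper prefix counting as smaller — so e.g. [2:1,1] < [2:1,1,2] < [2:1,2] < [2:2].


Minimal non-faces — 20 found among 8 rays, 8 max cones:

  P = {0,1}:  v_{0} + v_{1} = 0  →  sig = [2:]
  P = {2,6}:  v_{2} + v_{6} = 0  →  sig = [2:]
  P = {3,5}:  v_{3} + v_{5} = 0  →  sig = [2:]
  P = {0,2}:  v_{0} + v_{2} = v_{5}  →  sig = [2:1]
  P = {0,3}:  v_{0} + v_{3} = v_{6}  →  sig = [2:1]
  P = {0,6}:  v_{0} + v_{6} = v_{4}  →  sig = [2:1]
  P = {1,4}:  v_{1} + v_{4} = v_{6}  →  sig = [2:1]
  P = {1,5}:  v_{1} + v_{5} = v_{2}  →  sig = [2:1]
  P = {1,6}:  v_{1} + v_{6} = v_{3}  →  sig = [2:1]
  P = {2,3}:  v_{2} + v_{3} = v_{1}  →  sig = [2:1]
  P = {2,4}:  v_{2} + v_{4} = v_{0}  →  sig = [2:1]
  P = {2,7}:  v_{2} + v_{7} = v_{3}  →  sig = [2:1]
  P = {3,6}:  v_{3} + v_{6} = v_{7}  →  sig = [2:1]
  P = {5,6}:  v_{5} + v_{6} = v_{0}  →  sig = [2:1]
  P = {5,7}:  v_{5} + v_{7} = v_{6}  →  sig = [2:1]
  P = {0,7}:  v_{0} + v_{7} = 2·v_{6}  →  sig = [2:2]
  P = {1,7}:  v_{1} + v_{7} = 2·v_{3}  →  sig = [2:2]
  P = {3,4}:  v_{3} + v_{4} = 2·v_{6}  →  sig = [2:2]
  P = {4,5}:  v_{4} + v_{5} = 2·v_{0}  →  sig = [2:2]
  P = {4,7}:  v_{4} + v_{7} = 3·v_{6}  →  sig = [2:3]

Sorted signature multiset PRS(X):
{ [2:] ×3,  [2:1] ×12,  [2:2] ×4,  [2:3] }


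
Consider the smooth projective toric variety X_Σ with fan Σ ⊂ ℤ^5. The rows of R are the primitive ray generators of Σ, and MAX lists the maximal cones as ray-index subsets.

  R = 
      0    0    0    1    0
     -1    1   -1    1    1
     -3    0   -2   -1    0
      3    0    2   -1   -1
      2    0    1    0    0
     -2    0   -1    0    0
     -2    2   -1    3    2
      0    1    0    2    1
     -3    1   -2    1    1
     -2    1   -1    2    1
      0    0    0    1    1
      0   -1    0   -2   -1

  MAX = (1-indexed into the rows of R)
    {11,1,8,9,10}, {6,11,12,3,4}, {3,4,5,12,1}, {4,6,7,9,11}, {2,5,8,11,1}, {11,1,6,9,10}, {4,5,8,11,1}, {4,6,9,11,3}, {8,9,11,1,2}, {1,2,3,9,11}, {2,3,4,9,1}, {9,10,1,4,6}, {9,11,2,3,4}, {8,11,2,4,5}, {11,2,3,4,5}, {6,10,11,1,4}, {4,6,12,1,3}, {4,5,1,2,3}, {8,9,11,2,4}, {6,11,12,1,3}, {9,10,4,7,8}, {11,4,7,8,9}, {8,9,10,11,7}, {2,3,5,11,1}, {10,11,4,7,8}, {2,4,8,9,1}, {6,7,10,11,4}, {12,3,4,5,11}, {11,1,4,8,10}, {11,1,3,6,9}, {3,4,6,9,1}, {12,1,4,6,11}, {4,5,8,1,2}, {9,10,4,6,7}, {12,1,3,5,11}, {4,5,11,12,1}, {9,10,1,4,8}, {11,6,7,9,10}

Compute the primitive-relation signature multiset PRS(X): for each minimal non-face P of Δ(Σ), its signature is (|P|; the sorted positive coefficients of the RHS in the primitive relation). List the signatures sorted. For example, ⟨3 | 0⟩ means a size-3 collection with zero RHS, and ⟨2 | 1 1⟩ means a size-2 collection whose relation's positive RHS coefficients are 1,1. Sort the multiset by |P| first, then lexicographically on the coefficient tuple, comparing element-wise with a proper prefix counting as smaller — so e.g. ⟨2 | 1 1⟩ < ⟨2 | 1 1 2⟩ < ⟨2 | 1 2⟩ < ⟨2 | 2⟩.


|primitive collections| = 21. Relations:

  {5,6}:  v_{5} + v_{6} = 0 ; sig = ⟨2 | 0⟩
  {8,12}:  v_{8} + v_{12} = 0 ; sig = ⟨2 | 0⟩
  {2,6}:  v_{2} + v_{6} = v_{9} ; sig = ⟨2 | 1⟩
  {3,8}:  v_{3} + v_{8} = v_{9} ; sig = ⟨2 | 1⟩
  {5,9}:  v_{5} + v_{9} = v_{2} ; sig = ⟨2 | 1⟩
  {5,10}:  v_{5} + v_{10} = v_{8} ; sig = ⟨2 | 1⟩
  {6,8}:  v_{6} + v_{8} = v_{10} ; sig = ⟨2 | 1⟩
  {9,12}:  v_{9} + v_{12} = v_{3} ; sig = ⟨2 | 1⟩
  {10,12}:  v_{10} + v_{12} = v_{6} ; sig = ⟨2 | 1⟩
  {1,7}:  v_{1} + v_{7} = v_{8} + v_{10} ; sig = ⟨2 | 1 1⟩
  {2,10}:  v_{2} + v_{10} = v_{8} + v_{9} ; sig = ⟨2 | 1 1⟩
  {2,12}:  v_{2} + v_{12} = v_{3} + v_{5} ; sig = ⟨2 | 1 1⟩
  {3,10}:  v_{3} + v_{10} = v_{6} + v_{9} ; sig = ⟨2 | 1 1⟩
  {5,7}:  v_{5} + v_{7} = v_{4} + v_{8} + v_{9} + v_{11} ; sig = ⟨2 | 1 1 1 1⟩
  {7,12}:  v_{7} + v_{12} = v_{4} + v_{6} + v_{9} + v_{11} ; sig = ⟨2 | 1 1 1 1⟩
  {2,7}:  v_{2} + v_{7} = v_{4} + v_{8} + 2·v_{9} + v_{11} ; sig = ⟨2 | 1 1 1 2⟩
  {3,7}:  v_{3} + v_{7} = v_{4} + v_{6} + 2·v_{9} + v_{11} ; sig = ⟨2 | 1 1 1 2⟩
  {1,3,4,11}:  v_{1} + v_{3} + v_{4} + v_{11} = 0 ; sig = ⟨4 | 0⟩
  {1,4,9,11}:  v_{1} + v_{4} + v_{9} + v_{11} = v_{8} ; sig = ⟨4 | 1⟩
  {4,9,10,11}:  v_{4} + v_{9} + v_{10} + v_{11} = v_{7} ; sig = ⟨4 | 1⟩
  {1,2,4,11}:  v_{1} + v_{2} + v_{4} + v_{11} = v_{5} + v_{8} ; sig = ⟨4 | 1 1⟩

Hence PRS(X_Σ) =
    |P|=2: 17 collections, coeffs (), (), (1), (1), (1), (1), (1), (1), (1), (1,1), (1,1), (1,1), (1,1), (1,1,1,1), (1,1,1,1), (1,1,1,2), (1,1,1,2)
    |P|=4: 4 collections, coeffs (), (1), (1), (1,1)
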